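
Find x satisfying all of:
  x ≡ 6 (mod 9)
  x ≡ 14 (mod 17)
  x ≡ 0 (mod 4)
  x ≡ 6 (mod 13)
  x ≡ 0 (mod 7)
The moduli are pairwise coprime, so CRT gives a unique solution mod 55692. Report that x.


Product of moduli M = 9 · 17 · 4 · 13 · 7 = 55692.
Merge one congruence at a time:
  Start: x ≡ 6 (mod 9).
  Combine with x ≡ 14 (mod 17); new modulus lcm = 153.
    Write x = 6 + 9·t and substitute into x ≡ 14 (mod 17): 9·t ≡ 14 − 6 = 8 (mod 17).
    The inverse of 9 mod 17 is 2 (since 9·2 = 18 = 1·17 + 1), so t ≡ 2·8 = 16 ≡ 16 (mod 17).
    Then x = 6 + 9·16 = 150, valid modulo lcm(9, 17) = 153: x ≡ 150 (mod 153).
  Combine with x ≡ 0 (mod 4); new modulus lcm = 612.
    Write x = 150 + 153·t and substitute into x ≡ 0 (mod 4): 153·t ≡ 0 − 150 = -150 (mod 4).
    Reduce coefficients mod 4: 1·t ≡ 2 (mod 4).
    So t ≡ 2 (mod 4).
    Then x = 150 + 153·2 = 456, valid modulo lcm(153, 4) = 612: x ≡ 456 (mod 612).
  Combine with x ≡ 6 (mod 13); new modulus lcm = 7956.
    Write x = 456 + 612·t and substitute into x ≡ 6 (mod 13): 612·t ≡ 6 − 456 = -450 (mod 13).
    Reduce coefficients mod 13: 1·t ≡ 5 (mod 13).
    So t ≡ 5 (mod 13).
    Then x = 456 + 612·5 = 3516, valid modulo lcm(612, 13) = 7956: x ≡ 3516 (mod 7956).
  Combine with x ≡ 0 (mod 7); new modulus lcm = 55692.
    Write x = 3516 + 7956·t and substitute into x ≡ 0 (mod 7): 7956·t ≡ 0 − 3516 = -3516 (mod 7).
    Reduce coefficients mod 7: 4·t ≡ 5 (mod 7).
    The inverse of 4 mod 7 is 2 (since 4·2 = 8 = 1·7 + 1), so t ≡ 2·5 = 10 ≡ 3 (mod 7).
    Then x = 3516 + 7956·3 = 27384, valid modulo lcm(7956, 7) = 55692: x ≡ 27384 (mod 55692).
Verify against each original: 27384 mod 9 = 6, 27384 mod 17 = 14, 27384 mod 4 = 0, 27384 mod 13 = 6, 27384 mod 7 = 0.

x ≡ 27384 (mod 55692).


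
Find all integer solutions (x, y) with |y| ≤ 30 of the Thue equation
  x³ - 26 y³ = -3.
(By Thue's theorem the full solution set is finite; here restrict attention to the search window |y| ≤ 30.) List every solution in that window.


The equation is x³ - 26y³ = -3. For fixed y, x³ = 26·y³ − 3, so a solution requires the RHS to be a perfect cube.
Strategy: iterate y from -30 to 30, compute RHS = 26·y³ − 3, and check whether it is a (positive or negative) perfect cube.
Check small values of y:
  y = 0: RHS = -3 is not a perfect cube.
  y = 1: RHS = 23 is not a perfect cube.
  y = -1: RHS = -29 is not a perfect cube.
  y = 2: RHS = 205 is not a perfect cube.
  y = -2: RHS = -211 is not a perfect cube.
  y = 3: RHS = 699 is not a perfect cube.
  y = -3: RHS = -705 is not a perfect cube.
Continuing the search up to |y| = 30 finds no solutions either.
No (x, y) in the scanned range satisfies the equation.

No integer solutions with |y| ≤ 30.


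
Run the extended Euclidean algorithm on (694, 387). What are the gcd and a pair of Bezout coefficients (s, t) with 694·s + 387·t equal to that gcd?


Euclidean algorithm on (694, 387) — divide until remainder is 0:
  694 = 1 · 387 + 307
  387 = 1 · 307 + 80
  307 = 3 · 80 + 67
  80 = 1 · 67 + 13
  67 = 5 · 13 + 2
  13 = 6 · 2 + 1
  2 = 2 · 1 + 0
gcd(694, 387) = 1.
Track Bezout coefficients alongside the remainders: start with r₀ = 694 = a·1 + b·0 (s = 1, t = 0) and r₁ = 387 = a·0 + b·1 (s = 0, t = 1); each new remainder r_{k+1} = r_{k-1} − q_k·r_k inherits s_{k+1} = s_{k-1} − q_k·s_k, t_{k+1} = t_{k-1} − q_k·t_k, so r_k = a·s_k + b·t_k at every step:
  q = 1: r = 307, s = 1 − 1·0 = 1, t = 0 − 1·1 = -1  (check: 694·1 + 387·(-1) = 307)
  q = 1: r = 80, s = 0 − 1·1 = -1, t = 1 − 1·(-1) = 2  (check: 694·(-1) + 387·2 = 80)
  q = 3: r = 67, s = 1 − 3·(-1) = 4, t = -1 − 3·2 = -7  (check: 694·4 + 387·(-7) = 67)
  q = 1: r = 13, s = -1 − 1·4 = -5, t = 2 − 1·(-7) = 9  (check: 694·(-5) + 387·9 = 13)
  q = 5: r = 2, s = 4 − 5·(-5) = 29, t = -7 − 5·9 = -52  (check: 694·29 + 387·(-52) = 2)
  q = 6: r = 1, s = -5 − 6·29 = -179, t = 9 − 6·(-52) = 321  (check: 694·(-179) + 387·321 = 1)
The row with r = 1 (the gcd) gives the Bezout coefficients s = -179, t = 321.
Result: 694 · (-179) + 387 · (321) = 1.

gcd(694, 387) = 1; s = -179, t = 321 (check: 694·(-179) + 387·321 = 1).


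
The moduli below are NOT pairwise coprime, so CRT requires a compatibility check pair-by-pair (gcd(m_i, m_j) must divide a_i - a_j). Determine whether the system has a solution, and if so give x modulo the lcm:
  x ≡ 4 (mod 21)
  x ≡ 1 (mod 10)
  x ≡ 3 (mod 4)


Moduli 21, 10, 4 are not pairwise coprime, so CRT works modulo lcm(m_i) when all pairwise compatibility conditions hold.
Pairwise compatibility: gcd(m_i, m_j) must divide a_i - a_j for every pair.
Merge one congruence at a time:
  Start: x ≡ 4 (mod 21).
  Combine with x ≡ 1 (mod 10): gcd(21, 10) = 1; 1 - 4 = -3, which IS divisible by 1, so compatible.
    Write x = 4 + 21·t and substitute into x ≡ 1 (mod 10): 21·t ≡ 1 − 4 = -3 (mod 10).
    Reduce coefficients mod 10: 1·t ≡ 7 (mod 10).
    So t ≡ 7 (mod 10).
    Then x = 4 + 21·7 = 151, valid modulo lcm(21, 10) = 210: x ≡ 151 (mod 210).
  Combine with x ≡ 3 (mod 4): gcd(210, 4) = 2; 3 - 151 = -148, which IS divisible by 2, so compatible.
    Write x = 151 + 210·t and substitute into x ≡ 3 (mod 4): 210·t ≡ 3 − 151 = -148 (mod 4).
    Divide the congruence (and modulus) by g = 2: 105·t ≡ -74 (mod 2).
    Reduce coefficients mod 2: 1·t ≡ 0 (mod 2).
    So t ≡ 0 (mod 2).
    Then x = 151 + 210·0 = 151, valid modulo lcm(210, 4) = 420: x ≡ 151 (mod 420).
Verify: 151 mod 21 = 4, 151 mod 10 = 1, 151 mod 4 = 3.

x ≡ 151 (mod 420).


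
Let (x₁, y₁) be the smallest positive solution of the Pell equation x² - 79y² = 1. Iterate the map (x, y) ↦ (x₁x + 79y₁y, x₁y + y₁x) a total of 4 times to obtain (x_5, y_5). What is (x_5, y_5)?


Step 1: Find the fundamental solution (x₁, y₁) of x² - 79y² = 1.
  Expand √79 as a continued fraction. a₀ = ⌊√79⌋ = 8; iterate m_{k+1} = d_k·a_k − m_k, d_{k+1} = (79 − m_{k+1}²)/d_k, a_{k+1} = ⌊(a₀ + m_{k+1})/d_{k+1}⌋ (starting m₀ = 0, d₀ = 1), with convergents p_k = a_k·p_{k-1} + p_{k-2}, q_k = a_k·q_{k-1} + q_{k-2} (p₋₁ = 1, q₋₁ = 0):
  k = 0: a₀ = 8; p₀/q₀ = 8/1; p₀² − 79·q₀² = 64 − 79 = -15.
  k = 1: m = 8, d = 15, a = ⌊(8 + 8)/15⌋ = 1; p/q = (1·8 + 1)/(1·1 + 0) = 9/1; p² − 79·q² = 81 − 79 = 2.
  k = 2: m = 7, d = 2, a = ⌊(8 + 7)/2⌋ = 7; p/q = (7·9 + 8)/(7·1 + 1) = 71/8; p² − 79·q² = 5041 − 5056 = -15.
  k = 3: m = 7, d = 15, a = ⌊(8 + 7)/15⌋ = 1; p/q = (1·71 + 9)/(1·8 + 1) = 80/9; p² − 79·q² = 6400 − 6399 = 1.
  The first convergent with p² − 79·q² = 1 gives the fundamental solution (x₁, y₁) = (80, 9).
Step 2: Apply the recurrence (x_{n+1}, y_{n+1}) = (x₁x_n + 79y₁y_n, x₁y_n + y₁x_n) repeatedly.
  From (x_1, y_1) = (80, 9): x_2 = 80·80 + 79·9·9 = 12799; y_2 = 80·9 + 9·80 = 1440.
  From (x_2, y_2) = (12799, 1440): x_3 = 80·12799 + 79·9·1440 = 2047760; y_3 = 80·1440 + 9·12799 = 230391.
  From (x_3, y_3) = (2047760, 230391): x_4 = 80·2047760 + 79·9·230391 = 327628801; y_4 = 80·230391 + 9·2047760 = 36861120.
  From (x_4, y_4) = (327628801, 36861120): x_5 = 80·327628801 + 79·9·36861120 = 52418560400; y_5 = 80·36861120 + 9·327628801 = 5897548809.
Step 3: Verify x_5² - 79·y_5² = 2747705474408448160000 - 2747705474408448159999 = 1 (should be 1). ✓

(x_1, y_1) = (80, 9); (x_5, y_5) = (52418560400, 5897548809).


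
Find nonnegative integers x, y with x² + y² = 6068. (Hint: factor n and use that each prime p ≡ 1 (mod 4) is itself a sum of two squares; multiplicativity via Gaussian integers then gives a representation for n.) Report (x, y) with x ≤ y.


Step 1: Factor n = 6068 = 2^2 · 37 · 41.
Step 2: Check the mod-4 condition on each prime factor: 2 = 2 (special); 37 ≡ 1 (mod 4), exponent 1; 41 ≡ 1 (mod 4), exponent 1.
All primes ≡ 3 (mod 4) appear to even exponent (or don't appear), so by the two-squares theorem n IS expressible as a sum of two squares.
Step 3: Build a representation. Group n = k² · m with k = 2 and m = 37 · 41 = 1517 (a product of primes ≡ 1 (mod 4)); a representation of m scales to one of n via (k·x)² + (k·y)² = k²(x² + y²). Each prime p ≡ 1 (mod 4) is itself a sum of two squares; find a² by testing p − a² for a perfect square:
  37: 37 − 1² = 36 = 6² ⇒ 37 = 1² + 6².
  41: 41 − 1² = 40, 41 − 2² = 37, 41 − 3² = 32, 41 − 4² = 25 = 5² ⇒ 41 = 4² + 5².
  Combine using the Brahmagupta–Fibonacci identity (a² + b²)(c² + d²) = (ac − bd)² + (ad + bc)² = (ac + bd)² + (ad − bc)²:
  37 · 41 = 1517: from (1² + 6²)(4² + 5²), take (1·4 − 6·5, 1·5 + 6·4) = (4 − 30, 5 + 24) = (-26, 29); dropping signs (only squares matter) gives (26, 29); check 26² + 29² = 676 + 841 = 1517 ✓.
  Scale by k = 2: (2·26, 2·29) = (52, 58).
Step 4: Order so x ≤ y and verify: 52² + 58² = 2704 + 3364 = 6068 = n. ✓

n = 6068 = 52² + 58² (one valid representation with x ≤ y).


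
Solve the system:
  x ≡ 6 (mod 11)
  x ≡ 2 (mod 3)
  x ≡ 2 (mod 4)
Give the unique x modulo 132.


Moduli 11, 3, 4 are pairwise coprime; by CRT there is a unique solution modulo M = 11 · 3 · 4 = 132.
Solve pairwise, accumulating the modulus:
  Start with x ≡ 6 (mod 11).
  Combine with x ≡ 2 (mod 3): since gcd(11, 3) = 1, we get a unique residue mod 33.
    Write x = 6 + 11·t and substitute into x ≡ 2 (mod 3): 11·t ≡ 2 − 6 = -4 (mod 3).
    Reduce coefficients mod 3: 2·t ≡ 2 (mod 3).
    The inverse of 2 mod 3 is 2 (since 2·2 = 4 = 1·3 + 1), so t ≡ 2·2 = 4 ≡ 1 (mod 3).
    Then x = 6 + 11·1 = 17, valid modulo lcm(11, 3) = 33: x ≡ 17 (mod 33).
  Combine with x ≡ 2 (mod 4): since gcd(33, 4) = 1, we get a unique residue mod 132.
    Write x = 17 + 33·t and substitute into x ≡ 2 (mod 4): 33·t ≡ 2 − 17 = -15 (mod 4).
    Reduce coefficients mod 4: 1·t ≡ 1 (mod 4).
    So t ≡ 1 (mod 4).
    Then x = 17 + 33·1 = 50, valid modulo lcm(33, 4) = 132: x ≡ 50 (mod 132).
Verify: 50 mod 11 = 6 ✓, 50 mod 3 = 2 ✓, 50 mod 4 = 2 ✓.

x ≡ 50 (mod 132).


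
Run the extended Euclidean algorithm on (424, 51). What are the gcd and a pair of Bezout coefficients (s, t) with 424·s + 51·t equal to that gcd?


Euclidean algorithm on (424, 51) — divide until remainder is 0:
  424 = 8 · 51 + 16
  51 = 3 · 16 + 3
  16 = 5 · 3 + 1
  3 = 3 · 1 + 0
gcd(424, 51) = 1.
Track Bezout coefficients alongside the remainders: start with r₀ = 424 = a·1 + b·0 (s = 1, t = 0) and r₁ = 51 = a·0 + b·1 (s = 0, t = 1); each new remainder r_{k+1} = r_{k-1} − q_k·r_k inherits s_{k+1} = s_{k-1} − q_k·s_k, t_{k+1} = t_{k-1} − q_k·t_k, so r_k = a·s_k + b·t_k at every step:
  q = 8: r = 16, s = 1 − 8·0 = 1, t = 0 − 8·1 = -8  (check: 424·1 + 51·(-8) = 16)
  q = 3: r = 3, s = 0 − 3·1 = -3, t = 1 − 3·(-8) = 25  (check: 424·(-3) + 51·25 = 3)
  q = 5: r = 1, s = 1 − 5·(-3) = 16, t = -8 − 5·25 = -133  (check: 424·16 + 51·(-133) = 1)
The row with r = 1 (the gcd) gives the Bezout coefficients s = 16, t = -133.
Result: 424 · (16) + 51 · (-133) = 1.

gcd(424, 51) = 1; s = 16, t = -133 (check: 424·16 + 51·(-133) = 1).


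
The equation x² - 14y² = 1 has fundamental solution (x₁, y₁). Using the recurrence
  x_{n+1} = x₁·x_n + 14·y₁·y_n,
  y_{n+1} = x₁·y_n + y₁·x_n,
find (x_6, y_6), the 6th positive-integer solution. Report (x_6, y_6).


Step 1: Find the fundamental solution (x₁, y₁) of x² - 14y² = 1.
  Expand √14 as a continued fraction. a₀ = ⌊√14⌋ = 3; iterate m_{k+1} = d_k·a_k − m_k, d_{k+1} = (14 − m_{k+1}²)/d_k, a_{k+1} = ⌊(a₀ + m_{k+1})/d_{k+1}⌋ (starting m₀ = 0, d₀ = 1), with convergents p_k = a_k·p_{k-1} + p_{k-2}, q_k = a_k·q_{k-1} + q_{k-2} (p₋₁ = 1, q₋₁ = 0):
  k = 0: a₀ = 3; p₀/q₀ = 3/1; p₀² − 14·q₀² = 9 − 14 = -5.
  k = 1: m = 3, d = 5, a = ⌊(3 + 3)/5⌋ = 1; p/q = (1·3 + 1)/(1·1 + 0) = 4/1; p² − 14·q² = 16 − 14 = 2.
  k = 2: m = 2, d = 2, a = ⌊(3 + 2)/2⌋ = 2; p/q = (2·4 + 3)/(2·1 + 1) = 11/3; p² − 14·q² = 121 − 126 = -5.
  k = 3: m = 2, d = 5, a = ⌊(3 + 2)/5⌋ = 1; p/q = (1·11 + 4)/(1·3 + 1) = 15/4; p² − 14·q² = 225 − 224 = 1.
  The first convergent with p² − 14·q² = 1 gives the fundamental solution (x₁, y₁) = (15, 4).
Step 2: Apply the recurrence (x_{n+1}, y_{n+1}) = (x₁x_n + 14y₁y_n, x₁y_n + y₁x_n) repeatedly.
  From (x_1, y_1) = (15, 4): x_2 = 15·15 + 14·4·4 = 449; y_2 = 15·4 + 4·15 = 120.
  From (x_2, y_2) = (449, 120): x_3 = 15·449 + 14·4·120 = 13455; y_3 = 15·120 + 4·449 = 3596.
  From (x_3, y_3) = (13455, 3596): x_4 = 15·13455 + 14·4·3596 = 403201; y_4 = 15·3596 + 4·13455 = 107760.
  From (x_4, y_4) = (403201, 107760): x_5 = 15·403201 + 14·4·107760 = 12082575; y_5 = 15·107760 + 4·403201 = 3229204.
  From (x_5, y_5) = (12082575, 3229204): x_6 = 15·12082575 + 14·4·3229204 = 362074049; y_6 = 15·3229204 + 4·12082575 = 96768360.
Step 3: Verify x_6² - 14·y_6² = 131097616959254401 - 131097616959254400 = 1 (should be 1). ✓

(x_1, y_1) = (15, 4); (x_6, y_6) = (362074049, 96768360).


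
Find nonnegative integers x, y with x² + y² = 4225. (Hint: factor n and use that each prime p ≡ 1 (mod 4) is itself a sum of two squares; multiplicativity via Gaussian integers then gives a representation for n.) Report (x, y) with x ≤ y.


Step 1: Factor n = 4225 = 5^2 · 13^2.
Step 2: Check the mod-4 condition on each prime factor: 5 ≡ 1 (mod 4), exponent 2; 13 ≡ 1 (mod 4), exponent 2.
All primes ≡ 3 (mod 4) appear to even exponent (or don't appear), so by the two-squares theorem n IS expressible as a sum of two squares.
Step 3: Build a representation. Group n = k² · m with k = 5 and m = 13 · 13 = 169 (a product of primes ≡ 1 (mod 4)); a representation of m scales to one of n via (k·x)² + (k·y)² = k²(x² + y²). Each prime p ≡ 1 (mod 4) is itself a sum of two squares; find a² by testing p − a² for a perfect square:
  13: 13 − 1² = 12, 13 − 2² = 9 = 3² ⇒ 13 = 2² + 3².
  Combine using the Brahmagupta–Fibonacci identity (a² + b²)(c² + d²) = (ac − bd)² + (ad + bc)² = (ac + bd)² + (ad − bc)²:
  13 · 13 = 169: from (2² + 3²)(2² + 3²), take (2·2 − 3·3, 2·3 + 3·2) = (4 − 9, 6 + 6) = (-5, 12); dropping signs (only squares matter) gives (5, 12); check 5² + 12² = 25 + 144 = 169 ✓.
  Scale by k = 5: (5·5, 5·12) = (25, 60).
Step 4: Order so x ≤ y and verify: 25² + 60² = 625 + 3600 = 4225 = n. ✓

n = 4225 = 25² + 60² (one valid representation with x ≤ y).


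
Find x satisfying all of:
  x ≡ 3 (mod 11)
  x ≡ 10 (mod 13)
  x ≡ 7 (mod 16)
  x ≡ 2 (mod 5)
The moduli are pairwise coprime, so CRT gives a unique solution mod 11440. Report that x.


Product of moduli M = 11 · 13 · 16 · 5 = 11440.
Merge one congruence at a time:
  Start: x ≡ 3 (mod 11).
  Combine with x ≡ 10 (mod 13); new modulus lcm = 143.
    Write x = 3 + 11·t and substitute into x ≡ 10 (mod 13): 11·t ≡ 10 − 3 = 7 (mod 13).
    The inverse of 11 mod 13 is 6 (since 11·6 = 66 = 5·13 + 1), so t ≡ 6·7 = 42 ≡ 3 (mod 13).
    Then x = 3 + 11·3 = 36, valid modulo lcm(11, 13) = 143: x ≡ 36 (mod 143).
  Combine with x ≡ 7 (mod 16); new modulus lcm = 2288.
    Write x = 36 + 143·t and substitute into x ≡ 7 (mod 16): 143·t ≡ 7 − 36 = -29 (mod 16).
    Reduce coefficients mod 16: 15·t ≡ 3 (mod 16).
    The inverse of 15 mod 16 is 15 (since 15·15 = 225 = 14·16 + 1), so t ≡ 15·3 = 45 ≡ 13 (mod 16).
    Then x = 36 + 143·13 = 1895, valid modulo lcm(143, 16) = 2288: x ≡ 1895 (mod 2288).
  Combine with x ≡ 2 (mod 5); new modulus lcm = 11440.
    Write x = 1895 + 2288·t and substitute into x ≡ 2 (mod 5): 2288·t ≡ 2 − 1895 = -1893 (mod 5).
    Reduce coefficients mod 5: 3·t ≡ 2 (mod 5).
    The inverse of 3 mod 5 is 2 (since 3·2 = 6 = 1·5 + 1), so t ≡ 2·2 = 4 ≡ 4 (mod 5).
    Then x = 1895 + 2288·4 = 11047, valid modulo lcm(2288, 5) = 11440: x ≡ 11047 (mod 11440).
Verify against each original: 11047 mod 11 = 3, 11047 mod 13 = 10, 11047 mod 16 = 7, 11047 mod 5 = 2.

x ≡ 11047 (mod 11440).


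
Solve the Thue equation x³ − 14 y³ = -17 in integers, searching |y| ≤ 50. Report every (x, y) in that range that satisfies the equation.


The equation is x³ - 14y³ = -17. For fixed y, x³ = 14·y³ − 17, so a solution requires the RHS to be a perfect cube.
Strategy: iterate y from -50 to 50, compute RHS = 14·y³ − 17, and check whether it is a (positive or negative) perfect cube.
Check small values of y:
  y = 0: RHS = -17 is not a perfect cube.
  y = 1: RHS = -3 is not a perfect cube.
  y = -1: RHS = -31 is not a perfect cube.
  y = 2: RHS = 95 is not a perfect cube.
  y = -2: RHS = -129 is not a perfect cube.
  y = 3: RHS = 361 is not a perfect cube.
  y = -3: RHS = -395 is not a perfect cube.
Continuing the search up to |y| = 50 finds no solutions either.
No (x, y) in the scanned range satisfies the equation.

No integer solutions with |y| ≤ 50.


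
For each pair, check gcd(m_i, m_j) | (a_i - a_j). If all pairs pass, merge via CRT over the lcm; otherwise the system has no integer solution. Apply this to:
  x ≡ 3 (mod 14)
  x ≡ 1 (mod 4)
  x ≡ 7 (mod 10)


Moduli 14, 4, 10 are not pairwise coprime, so CRT works modulo lcm(m_i) when all pairwise compatibility conditions hold.
Pairwise compatibility: gcd(m_i, m_j) must divide a_i - a_j for every pair.
Merge one congruence at a time:
  Start: x ≡ 3 (mod 14).
  Combine with x ≡ 1 (mod 4): gcd(14, 4) = 2; 1 - 3 = -2, which IS divisible by 2, so compatible.
    Write x = 3 + 14·t and substitute into x ≡ 1 (mod 4): 14·t ≡ 1 − 3 = -2 (mod 4).
    Divide the congruence (and modulus) by g = 2: 7·t ≡ -1 (mod 2).
    Reduce coefficients mod 2: 1·t ≡ 1 (mod 2).
    So t ≡ 1 (mod 2).
    Then x = 3 + 14·1 = 17, valid modulo lcm(14, 4) = 28: x ≡ 17 (mod 28).
  Combine with x ≡ 7 (mod 10): gcd(28, 10) = 2; 7 - 17 = -10, which IS divisible by 2, so compatible.
    Write x = 17 + 28·t and substitute into x ≡ 7 (mod 10): 28·t ≡ 7 − 17 = -10 (mod 10).
    Divide the congruence (and modulus) by g = 2: 14·t ≡ -5 (mod 5).
    Reduce coefficients mod 5: 4·t ≡ 0 (mod 5).
    The inverse of 4 mod 5 is 4 (since 4·4 = 16 = 3·5 + 1), so t ≡ 4·0 = 0 ≡ 0 (mod 5).
    Then x = 17 + 28·0 = 17, valid modulo lcm(28, 10) = 140: x ≡ 17 (mod 140).
Verify: 17 mod 14 = 3, 17 mod 4 = 1, 17 mod 10 = 7.

x ≡ 17 (mod 140).


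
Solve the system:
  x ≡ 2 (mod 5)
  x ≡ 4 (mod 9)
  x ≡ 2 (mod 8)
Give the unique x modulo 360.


Moduli 5, 9, 8 are pairwise coprime; by CRT there is a unique solution modulo M = 5 · 9 · 8 = 360.
Solve pairwise, accumulating the modulus:
  Start with x ≡ 2 (mod 5).
  Combine with x ≡ 4 (mod 9): since gcd(5, 9) = 1, we get a unique residue mod 45.
    Write x = 2 + 5·t and substitute into x ≡ 4 (mod 9): 5·t ≡ 4 − 2 = 2 (mod 9).
    The inverse of 5 mod 9 is 2 (since 5·2 = 10 = 1·9 + 1), so t ≡ 2·2 = 4 ≡ 4 (mod 9).
    Then x = 2 + 5·4 = 22, valid modulo lcm(5, 9) = 45: x ≡ 22 (mod 45).
  Combine with x ≡ 2 (mod 8): since gcd(45, 8) = 1, we get a unique residue mod 360.
    Write x = 22 + 45·t and substitute into x ≡ 2 (mod 8): 45·t ≡ 2 − 22 = -20 (mod 8).
    Reduce coefficients mod 8: 5·t ≡ 4 (mod 8).
    The inverse of 5 mod 8 is 5 (since 5·5 = 25 = 3·8 + 1), so t ≡ 5·4 = 20 ≡ 4 (mod 8).
    Then x = 22 + 45·4 = 202, valid modulo lcm(45, 8) = 360: x ≡ 202 (mod 360).
Verify: 202 mod 5 = 2 ✓, 202 mod 9 = 4 ✓, 202 mod 8 = 2 ✓.

x ≡ 202 (mod 360).


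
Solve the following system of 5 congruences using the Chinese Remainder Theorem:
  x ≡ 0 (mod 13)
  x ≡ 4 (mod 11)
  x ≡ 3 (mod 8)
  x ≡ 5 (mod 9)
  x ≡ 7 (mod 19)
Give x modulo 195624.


Product of moduli M = 13 · 11 · 8 · 9 · 19 = 195624.
Merge one congruence at a time:
  Start: x ≡ 0 (mod 13).
  Combine with x ≡ 4 (mod 11); new modulus lcm = 143.
    Write x = 0 + 13·t and substitute into x ≡ 4 (mod 11): 13·t ≡ 4 − 0 = 4 (mod 11).
    Reduce coefficients mod 11: 2·t ≡ 4 (mod 11).
    The inverse of 2 mod 11 is 6 (since 2·6 = 12 = 1·11 + 1), so t ≡ 6·4 = 24 ≡ 2 (mod 11).
    Then x = 0 + 13·2 = 26, valid modulo lcm(13, 11) = 143: x ≡ 26 (mod 143).
  Combine with x ≡ 3 (mod 8); new modulus lcm = 1144.
    Write x = 26 + 143·t and substitute into x ≡ 3 (mod 8): 143·t ≡ 3 − 26 = -23 (mod 8).
    Reduce coefficients mod 8: 7·t ≡ 1 (mod 8).
    The inverse of 7 mod 8 is 7 (since 7·7 = 49 = 6·8 + 1), so t ≡ 7·1 = 7 ≡ 7 (mod 8).
    Then x = 26 + 143·7 = 1027, valid modulo lcm(143, 8) = 1144: x ≡ 1027 (mod 1144).
  Combine with x ≡ 5 (mod 9); new modulus lcm = 10296.
    Write x = 1027 + 1144·t and substitute into x ≡ 5 (mod 9): 1144·t ≡ 5 − 1027 = -1022 (mod 9).
    Reduce coefficients mod 9: 1·t ≡ 4 (mod 9).
    So t ≡ 4 (mod 9).
    Then x = 1027 + 1144·4 = 5603, valid modulo lcm(1144, 9) = 10296: x ≡ 5603 (mod 10296).
  Combine with x ≡ 7 (mod 19); new modulus lcm = 195624.
    Write x = 5603 + 10296·t and substitute into x ≡ 7 (mod 19): 10296·t ≡ 7 − 5603 = -5596 (mod 19).
    Reduce coefficients mod 19: 17·t ≡ 9 (mod 19).
    The inverse of 17 mod 19 is 9 (since 17·9 = 153 = 8·19 + 1), so t ≡ 9·9 = 81 ≡ 5 (mod 19).
    Then x = 5603 + 10296·5 = 57083, valid modulo lcm(10296, 19) = 195624: x ≡ 57083 (mod 195624).
Verify against each original: 57083 mod 13 = 0, 57083 mod 11 = 4, 57083 mod 8 = 3, 57083 mod 9 = 5, 57083 mod 19 = 7.

x ≡ 57083 (mod 195624).


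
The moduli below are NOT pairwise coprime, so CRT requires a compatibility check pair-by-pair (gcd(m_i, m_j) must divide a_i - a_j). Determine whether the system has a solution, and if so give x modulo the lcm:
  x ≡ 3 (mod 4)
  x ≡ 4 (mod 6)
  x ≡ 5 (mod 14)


Moduli 4, 6, 14 are not pairwise coprime, so CRT works modulo lcm(m_i) when all pairwise compatibility conditions hold.
Pairwise compatibility: gcd(m_i, m_j) must divide a_i - a_j for every pair.
Merge one congruence at a time:
  Start: x ≡ 3 (mod 4).
  Combine with x ≡ 4 (mod 6): gcd(4, 6) = 2, and 4 - 3 = 1 is NOT divisible by 2.
    ⇒ system is inconsistent (no integer solution).

No solution (the system is inconsistent).


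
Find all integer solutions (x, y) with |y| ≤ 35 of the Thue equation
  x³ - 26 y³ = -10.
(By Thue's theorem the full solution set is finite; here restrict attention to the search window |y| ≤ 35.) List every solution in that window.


The equation is x³ - 26y³ = -10. For fixed y, x³ = 26·y³ − 10, so a solution requires the RHS to be a perfect cube.
Strategy: iterate y from -35 to 35, compute RHS = 26·y³ − 10, and check whether it is a (positive or negative) perfect cube.
Check small values of y:
  y = 0: RHS = -10 is not a perfect cube.
  y = 1: RHS = 16 is not a perfect cube.
  y = -1: RHS = -36 is not a perfect cube.
  y = 2: RHS = 198 is not a perfect cube.
  y = -2: RHS = -218 is not a perfect cube.
  y = 3: RHS = 692 is not a perfect cube.
  y = -3: RHS = -712 is not a perfect cube.
Continuing the search up to |y| = 35 finds no solutions either.
No (x, y) in the scanned range satisfies the equation.

No integer solutions with |y| ≤ 35.


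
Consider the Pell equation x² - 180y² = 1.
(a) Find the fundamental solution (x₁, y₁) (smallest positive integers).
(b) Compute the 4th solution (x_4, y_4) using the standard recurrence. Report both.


Step 1: Find the fundamental solution (x₁, y₁) of x² - 180y² = 1.
  Expand √180 as a continued fraction. a₀ = ⌊√180⌋ = 13; iterate m_{k+1} = d_k·a_k − m_k, d_{k+1} = (180 − m_{k+1}²)/d_k, a_{k+1} = ⌊(a₀ + m_{k+1})/d_{k+1}⌋ (starting m₀ = 0, d₀ = 1), with convergents p_k = a_k·p_{k-1} + p_{k-2}, q_k = a_k·q_{k-1} + q_{k-2} (p₋₁ = 1, q₋₁ = 0):
  k = 0: a₀ = 13; p₀/q₀ = 13/1; p₀² − 180·q₀² = 169 − 180 = -11.
  k = 1: m = 13, d = 11, a = ⌊(13 + 13)/11⌋ = 2; p/q = (2·13 + 1)/(2·1 + 0) = 27/2; p² − 180·q² = 729 − 720 = 9.
  k = 2: m = 9, d = 9, a = ⌊(13 + 9)/9⌋ = 2; p/q = (2·27 + 13)/(2·2 + 1) = 67/5; p² − 180·q² = 4489 − 4500 = -11.
  k = 3: m = 9, d = 11, a = ⌊(13 + 9)/11⌋ = 2; p/q = (2·67 + 27)/(2·5 + 2) = 161/12; p² − 180·q² = 25921 − 25920 = 1.
  The first convergent with p² − 180·q² = 1 gives the fundamental solution (x₁, y₁) = (161, 12).
Step 2: Apply the recurrence (x_{n+1}, y_{n+1}) = (x₁x_n + 180y₁y_n, x₁y_n + y₁x_n) repeatedly.
  From (x_1, y_1) = (161, 12): x_2 = 161·161 + 180·12·12 = 51841; y_2 = 161·12 + 12·161 = 3864.
  From (x_2, y_2) = (51841, 3864): x_3 = 161·51841 + 180·12·3864 = 16692641; y_3 = 161·3864 + 12·51841 = 1244196.
  From (x_3, y_3) = (16692641, 1244196): x_4 = 161·16692641 + 180·12·1244196 = 5374978561; y_4 = 161·1244196 + 12·16692641 = 400627248.
Step 3: Verify x_4² - 180·y_4² = 28890394531209630721 - 28890394531209630720 = 1 (should be 1). ✓

(x_1, y_1) = (161, 12); (x_4, y_4) = (5374978561, 400627248).


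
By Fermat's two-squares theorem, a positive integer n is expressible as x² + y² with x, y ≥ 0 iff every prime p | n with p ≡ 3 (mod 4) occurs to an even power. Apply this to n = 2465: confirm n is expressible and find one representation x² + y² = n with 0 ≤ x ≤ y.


Step 1: Factor n = 2465 = 5 · 17 · 29.
Step 2: Check the mod-4 condition on each prime factor: 5 ≡ 1 (mod 4), exponent 1; 17 ≡ 1 (mod 4), exponent 1; 29 ≡ 1 (mod 4), exponent 1.
All primes ≡ 3 (mod 4) appear to even exponent (or don't appear), so by the two-squares theorem n IS expressible as a sum of two squares.
Step 3: Build a representation. Here n = 5 · 17 · 29 is a product of primes ≡ 1 (mod 4). Each prime p ≡ 1 (mod 4) is itself a sum of two squares; find a² by testing p − a² for a perfect square:
  5: 5 − 1² = 4 = 2² ⇒ 5 = 1² + 2².
  17: 17 − 1² = 16 = 4² ⇒ 17 = 1² + 4².
  29: 29 − 1² = 28, 29 − 2² = 25 = 5² ⇒ 29 = 2² + 5².
  Combine using the Brahmagupta–Fibonacci identity (a² + b²)(c² + d²) = (ac − bd)² + (ad + bc)² = (ac + bd)² + (ad − bc)²:
  5 · 17 = 85: from (1² + 2²)(1² + 4²), take (1·1 − 2·4, 1·4 + 2·1) = (1 − 8, 4 + 2) = (-7, 6); dropping signs (only squares matter) gives (7, 6); check 7² + 6² = 49 + 36 = 85 ✓.
  85 · 29 = 2465: from (7² + 6²)(2² + 5²), take (7·2 − 6·5, 7·5 + 6·2) = (14 − 30, 35 + 12) = (-16, 47); dropping signs (only squares matter) gives (16, 47); check 16² + 47² = 256 + 2209 = 2465 ✓.
Step 4: Order so x ≤ y and verify: 16² + 47² = 256 + 2209 = 2465 = n. ✓

n = 2465 = 16² + 47² (one valid representation with x ≤ y).


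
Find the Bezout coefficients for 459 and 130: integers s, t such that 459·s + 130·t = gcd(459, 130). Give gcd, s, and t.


Euclidean algorithm on (459, 130) — divide until remainder is 0:
  459 = 3 · 130 + 69
  130 = 1 · 69 + 61
  69 = 1 · 61 + 8
  61 = 7 · 8 + 5
  8 = 1 · 5 + 3
  5 = 1 · 3 + 2
  3 = 1 · 2 + 1
  2 = 2 · 1 + 0
gcd(459, 130) = 1.
Track Bezout coefficients alongside the remainders: start with r₀ = 459 = a·1 + b·0 (s = 1, t = 0) and r₁ = 130 = a·0 + b·1 (s = 0, t = 1); each new remainder r_{k+1} = r_{k-1} − q_k·r_k inherits s_{k+1} = s_{k-1} − q_k·s_k, t_{k+1} = t_{k-1} − q_k·t_k, so r_k = a·s_k + b·t_k at every step:
  q = 3: r = 69, s = 1 − 3·0 = 1, t = 0 − 3·1 = -3  (check: 459·1 + 130·(-3) = 69)
  q = 1: r = 61, s = 0 − 1·1 = -1, t = 1 − 1·(-3) = 4  (check: 459·(-1) + 130·4 = 61)
  q = 1: r = 8, s = 1 − 1·(-1) = 2, t = -3 − 1·4 = -7  (check: 459·2 + 130·(-7) = 8)
  q = 7: r = 5, s = -1 − 7·2 = -15, t = 4 − 7·(-7) = 53  (check: 459·(-15) + 130·53 = 5)
  q = 1: r = 3, s = 2 − 1·(-15) = 17, t = -7 − 1·53 = -60  (check: 459·17 + 130·(-60) = 3)
  q = 1: r = 2, s = -15 − 1·17 = -32, t = 53 − 1·(-60) = 113  (check: 459·(-32) + 130·113 = 2)
  q = 1: r = 1, s = 17 − 1·(-32) = 49, t = -60 − 1·113 = -173  (check: 459·49 + 130·(-173) = 1)
The row with r = 1 (the gcd) gives the Bezout coefficients s = 49, t = -173.
Result: 459 · (49) + 130 · (-173) = 1.

gcd(459, 130) = 1; s = 49, t = -173 (check: 459·49 + 130·(-173) = 1).


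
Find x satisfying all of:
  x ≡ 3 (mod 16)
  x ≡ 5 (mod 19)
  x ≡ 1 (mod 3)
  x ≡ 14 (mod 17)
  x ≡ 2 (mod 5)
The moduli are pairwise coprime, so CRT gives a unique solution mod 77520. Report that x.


Product of moduli M = 16 · 19 · 3 · 17 · 5 = 77520.
Merge one congruence at a time:
  Start: x ≡ 3 (mod 16).
  Combine with x ≡ 5 (mod 19); new modulus lcm = 304.
    Write x = 3 + 16·t and substitute into x ≡ 5 (mod 19): 16·t ≡ 5 − 3 = 2 (mod 19).
    The inverse of 16 mod 19 is 6 (since 16·6 = 96 = 5·19 + 1), so t ≡ 6·2 = 12 ≡ 12 (mod 19).
    Then x = 3 + 16·12 = 195, valid modulo lcm(16, 19) = 304: x ≡ 195 (mod 304).
  Combine with x ≡ 1 (mod 3); new modulus lcm = 912.
    Write x = 195 + 304·t and substitute into x ≡ 1 (mod 3): 304·t ≡ 1 − 195 = -194 (mod 3).
    Reduce coefficients mod 3: 1·t ≡ 1 (mod 3).
    So t ≡ 1 (mod 3).
    Then x = 195 + 304·1 = 499, valid modulo lcm(304, 3) = 912: x ≡ 499 (mod 912).
  Combine with x ≡ 14 (mod 17); new modulus lcm = 15504.
    Write x = 499 + 912·t and substitute into x ≡ 14 (mod 17): 912·t ≡ 14 − 499 = -485 (mod 17).
    Reduce coefficients mod 17: 11·t ≡ 8 (mod 17).
    The inverse of 11 mod 17 is 14 (since 11·14 = 154 = 9·17 + 1), so t ≡ 14·8 = 112 ≡ 10 (mod 17).
    Then x = 499 + 912·10 = 9619, valid modulo lcm(912, 17) = 15504: x ≡ 9619 (mod 15504).
  Combine with x ≡ 2 (mod 5); new modulus lcm = 77520.
    Write x = 9619 + 15504·t and substitute into x ≡ 2 (mod 5): 15504·t ≡ 2 − 9619 = -9617 (mod 5).
    Reduce coefficients mod 5: 4·t ≡ 3 (mod 5).
    The inverse of 4 mod 5 is 4 (since 4·4 = 16 = 3·5 + 1), so t ≡ 4·3 = 12 ≡ 2 (mod 5).
    Then x = 9619 + 15504·2 = 40627, valid modulo lcm(15504, 5) = 77520: x ≡ 40627 (mod 77520).
Verify against each original: 40627 mod 16 = 3, 40627 mod 19 = 5, 40627 mod 3 = 1, 40627 mod 17 = 14, 40627 mod 5 = 2.

x ≡ 40627 (mod 77520).


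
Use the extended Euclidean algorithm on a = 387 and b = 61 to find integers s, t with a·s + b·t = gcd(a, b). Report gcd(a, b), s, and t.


Euclidean algorithm on (387, 61) — divide until remainder is 0:
  387 = 6 · 61 + 21
  61 = 2 · 21 + 19
  21 = 1 · 19 + 2
  19 = 9 · 2 + 1
  2 = 2 · 1 + 0
gcd(387, 61) = 1.
Track Bezout coefficients alongside the remainders: start with r₀ = 387 = a·1 + b·0 (s = 1, t = 0) and r₁ = 61 = a·0 + b·1 (s = 0, t = 1); each new remainder r_{k+1} = r_{k-1} − q_k·r_k inherits s_{k+1} = s_{k-1} − q_k·s_k, t_{k+1} = t_{k-1} − q_k·t_k, so r_k = a·s_k + b·t_k at every step:
  q = 6: r = 21, s = 1 − 6·0 = 1, t = 0 − 6·1 = -6  (check: 387·1 + 61·(-6) = 21)
  q = 2: r = 19, s = 0 − 2·1 = -2, t = 1 − 2·(-6) = 13  (check: 387·(-2) + 61·13 = 19)
  q = 1: r = 2, s = 1 − 1·(-2) = 3, t = -6 − 1·13 = -19  (check: 387·3 + 61·(-19) = 2)
  q = 9: r = 1, s = -2 − 9·3 = -29, t = 13 − 9·(-19) = 184  (check: 387·(-29) + 61·184 = 1)
The row with r = 1 (the gcd) gives the Bezout coefficients s = -29, t = 184.
Result: 387 · (-29) + 61 · (184) = 1.

gcd(387, 61) = 1; s = -29, t = 184 (check: 387·(-29) + 61·184 = 1).


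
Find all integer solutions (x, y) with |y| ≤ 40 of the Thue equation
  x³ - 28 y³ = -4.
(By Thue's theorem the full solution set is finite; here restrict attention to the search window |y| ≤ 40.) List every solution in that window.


The equation is x³ - 28y³ = -4. For fixed y, x³ = 28·y³ − 4, so a solution requires the RHS to be a perfect cube.
Strategy: iterate y from -40 to 40, compute RHS = 28·y³ − 4, and check whether it is a (positive or negative) perfect cube.
Check small values of y:
  y = 0: RHS = -4 is not a perfect cube.
  y = 1: RHS = 24 is not a perfect cube.
  y = -1: RHS = -32 is not a perfect cube.
  y = 2: RHS = 220 is not a perfect cube.
  y = -2: RHS = -228 is not a perfect cube.
  y = 3: RHS = 752 is not a perfect cube.
  y = -3: RHS = -760 is not a perfect cube.
Continuing the search up to |y| = 40 finds no solutions either.
No (x, y) in the scanned range satisfies the equation.

No integer solutions with |y| ≤ 40.


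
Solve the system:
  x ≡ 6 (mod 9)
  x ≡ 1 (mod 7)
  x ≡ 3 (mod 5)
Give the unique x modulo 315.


Moduli 9, 7, 5 are pairwise coprime; by CRT there is a unique solution modulo M = 9 · 7 · 5 = 315.
Solve pairwise, accumulating the modulus:
  Start with x ≡ 6 (mod 9).
  Combine with x ≡ 1 (mod 7): since gcd(9, 7) = 1, we get a unique residue mod 63.
    Write x = 6 + 9·t and substitute into x ≡ 1 (mod 7): 9·t ≡ 1 − 6 = -5 (mod 7).
    Reduce coefficients mod 7: 2·t ≡ 2 (mod 7).
    The inverse of 2 mod 7 is 4 (since 2·4 = 8 = 1·7 + 1), so t ≡ 4·2 = 8 ≡ 1 (mod 7).
    Then x = 6 + 9·1 = 15, valid modulo lcm(9, 7) = 63: x ≡ 15 (mod 63).
  Combine with x ≡ 3 (mod 5): since gcd(63, 5) = 1, we get a unique residue mod 315.
    Write x = 15 + 63·t and substitute into x ≡ 3 (mod 5): 63·t ≡ 3 − 15 = -12 (mod 5).
    Reduce coefficients mod 5: 3·t ≡ 3 (mod 5).
    The inverse of 3 mod 5 is 2 (since 3·2 = 6 = 1·5 + 1), so t ≡ 2·3 = 6 ≡ 1 (mod 5).
    Then x = 15 + 63·1 = 78, valid modulo lcm(63, 5) = 315: x ≡ 78 (mod 315).
Verify: 78 mod 9 = 6 ✓, 78 mod 7 = 1 ✓, 78 mod 5 = 3 ✓.

x ≡ 78 (mod 315).


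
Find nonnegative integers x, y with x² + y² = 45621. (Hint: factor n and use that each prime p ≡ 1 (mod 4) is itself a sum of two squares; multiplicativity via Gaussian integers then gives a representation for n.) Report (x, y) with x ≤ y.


Step 1: Factor n = 45621 = 3^2 · 37 · 137.
Step 2: Check the mod-4 condition on each prime factor: 3 ≡ 3 (mod 4), exponent 2 (must be even); 37 ≡ 1 (mod 4), exponent 1; 137 ≡ 1 (mod 4), exponent 1.
All primes ≡ 3 (mod 4) appear to even exponent (or don't appear), so by the two-squares theorem n IS expressible as a sum of two squares.
Step 3: Build a representation. Group n = k² · m with k = 3 and m = 37 · 137 = 5069 (a product of primes ≡ 1 (mod 4)); a representation of m scales to one of n via (k·x)² + (k·y)² = k²(x² + y²). Each prime p ≡ 1 (mod 4) is itself a sum of two squares; find a² by testing p − a² for a perfect square:
  37: 37 − 1² = 36 = 6² ⇒ 37 = 1² + 6².
  137: 137 − 1² = 136, 137 − 2² = 133, 137 − 3² = 128, 137 − 4² = 121 = 11² ⇒ 137 = 4² + 11².
  Combine using the Brahmagupta–Fibonacci identity (a² + b²)(c² + d²) = (ac − bd)² + (ad + bc)² = (ac + bd)² + (ad − bc)²:
  37 · 137 = 5069: from (1² + 6²)(4² + 11²), take (1·4 − 6·11, 1·11 + 6·4) = (4 − 66, 11 + 24) = (-62, 35); dropping signs (only squares matter) gives (62, 35); check 62² + 35² = 3844 + 1225 = 5069 ✓.
  Scale by k = 3: (3·62, 3·35) = (186, 105).
Step 4: Order so x ≤ y and verify: 105² + 186² = 11025 + 34596 = 45621 = n. ✓

n = 45621 = 105² + 186² (one valid representation with x ≤ y).


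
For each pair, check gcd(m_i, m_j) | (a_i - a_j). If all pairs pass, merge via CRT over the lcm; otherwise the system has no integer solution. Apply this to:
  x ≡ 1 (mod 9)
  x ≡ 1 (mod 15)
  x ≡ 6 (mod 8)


Moduli 9, 15, 8 are not pairwise coprime, so CRT works modulo lcm(m_i) when all pairwise compatibility conditions hold.
Pairwise compatibility: gcd(m_i, m_j) must divide a_i - a_j for every pair.
Merge one congruence at a time:
  Start: x ≡ 1 (mod 9).
  Combine with x ≡ 1 (mod 15): gcd(9, 15) = 3; 1 - 1 = 0, which IS divisible by 3, so compatible.
    Write x = 1 + 9·t and substitute into x ≡ 1 (mod 15): 9·t ≡ 1 − 1 = 0 (mod 15).
    Divide the congruence (and modulus) by g = 3: 3·t ≡ 0 (mod 5).
    The inverse of 3 mod 5 is 2 (since 3·2 = 6 = 1·5 + 1), so t ≡ 2·0 = 0 ≡ 0 (mod 5).
    Then x = 1 + 9·0 = 1, valid modulo lcm(9, 15) = 45: x ≡ 1 (mod 45).
  Combine with x ≡ 6 (mod 8): gcd(45, 8) = 1; 6 - 1 = 5, which IS divisible by 1, so compatible.
    Write x = 1 + 45·t and substitute into x ≡ 6 (mod 8): 45·t ≡ 6 − 1 = 5 (mod 8).
    Reduce coefficients mod 8: 5·t ≡ 5 (mod 8).
    The inverse of 5 mod 8 is 5 (since 5·5 = 25 = 3·8 + 1), so t ≡ 5·5 = 25 ≡ 1 (mod 8).
    Then x = 1 + 45·1 = 46, valid modulo lcm(45, 8) = 360: x ≡ 46 (mod 360).
Verify: 46 mod 9 = 1, 46 mod 15 = 1, 46 mod 8 = 6.

x ≡ 46 (mod 360).


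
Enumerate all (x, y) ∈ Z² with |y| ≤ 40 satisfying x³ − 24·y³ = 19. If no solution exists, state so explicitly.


The equation is x³ - 24y³ = 19. For fixed y, x³ = 24·y³ + 19, so a solution requires the RHS to be a perfect cube.
Strategy: iterate y from -40 to 40, compute RHS = 24·y³ + 19, and check whether it is a (positive or negative) perfect cube.
Check small values of y:
  y = 0: RHS = 19 is not a perfect cube.
  y = 1: RHS = 43 is not a perfect cube.
  y = -1: RHS = -5 is not a perfect cube.
  y = 2: RHS = 211 is not a perfect cube.
  y = -2: RHS = -173 is not a perfect cube.
  y = 3: RHS = 667 is not a perfect cube.
  y = -3: RHS = -629 is not a perfect cube.
Continuing the search up to |y| = 40 finds no solutions either.
No (x, y) in the scanned range satisfies the equation.

No integer solutions with |y| ≤ 40.


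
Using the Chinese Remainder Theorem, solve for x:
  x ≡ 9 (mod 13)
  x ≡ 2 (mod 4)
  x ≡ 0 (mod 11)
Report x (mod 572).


Moduli 13, 4, 11 are pairwise coprime; by CRT there is a unique solution modulo M = 13 · 4 · 11 = 572.
Solve pairwise, accumulating the modulus:
  Start with x ≡ 9 (mod 13).
  Combine with x ≡ 2 (mod 4): since gcd(13, 4) = 1, we get a unique residue mod 52.
    Write x = 9 + 13·t and substitute into x ≡ 2 (mod 4): 13·t ≡ 2 − 9 = -7 (mod 4).
    Reduce coefficients mod 4: 1·t ≡ 1 (mod 4).
    So t ≡ 1 (mod 4).
    Then x = 9 + 13·1 = 22, valid modulo lcm(13, 4) = 52: x ≡ 22 (mod 52).
  Combine with x ≡ 0 (mod 11): since gcd(52, 11) = 1, we get a unique residue mod 572.
    Write x = 22 + 52·t and substitute into x ≡ 0 (mod 11): 52·t ≡ 0 − 22 = -22 (mod 11).
    Reduce coefficients mod 11: 8·t ≡ 0 (mod 11).
    The inverse of 8 mod 11 is 7 (since 8·7 = 56 = 5·11 + 1), so t ≡ 7·0 = 0 ≡ 0 (mod 11).
    Then x = 22 + 52·0 = 22, valid modulo lcm(52, 11) = 572: x ≡ 22 (mod 572).
Verify: 22 mod 13 = 9 ✓, 22 mod 4 = 2 ✓, 22 mod 11 = 0 ✓.

x ≡ 22 (mod 572).


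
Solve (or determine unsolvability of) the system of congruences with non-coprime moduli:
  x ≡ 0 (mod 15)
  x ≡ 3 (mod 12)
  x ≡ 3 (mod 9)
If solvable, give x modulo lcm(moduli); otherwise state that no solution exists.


Moduli 15, 12, 9 are not pairwise coprime, so CRT works modulo lcm(m_i) when all pairwise compatibility conditions hold.
Pairwise compatibility: gcd(m_i, m_j) must divide a_i - a_j for every pair.
Merge one congruence at a time:
  Start: x ≡ 0 (mod 15).
  Combine with x ≡ 3 (mod 12): gcd(15, 12) = 3; 3 - 0 = 3, which IS divisible by 3, so compatible.
    Write x = 0 + 15·t and substitute into x ≡ 3 (mod 12): 15·t ≡ 3 − 0 = 3 (mod 12).
    Divide the congruence (and modulus) by g = 3: 5·t ≡ 1 (mod 4).
    Reduce coefficients mod 4: 1·t ≡ 1 (mod 4).
    So t ≡ 1 (mod 4).
    Then x = 0 + 15·1 = 15, valid modulo lcm(15, 12) = 60: x ≡ 15 (mod 60).
  Combine with x ≡ 3 (mod 9): gcd(60, 9) = 3; 3 - 15 = -12, which IS divisible by 3, so compatible.
    Write x = 15 + 60·t and substitute into x ≡ 3 (mod 9): 60·t ≡ 3 − 15 = -12 (mod 9).
    Divide the congruence (and modulus) by g = 3: 20·t ≡ -4 (mod 3).
    Reduce coefficients mod 3: 2·t ≡ 2 (mod 3).
    The inverse of 2 mod 3 is 2 (since 2·2 = 4 = 1·3 + 1), so t ≡ 2·2 = 4 ≡ 1 (mod 3).
    Then x = 15 + 60·1 = 75, valid modulo lcm(60, 9) = 180: x ≡ 75 (mod 180).
Verify: 75 mod 15 = 0, 75 mod 12 = 3, 75 mod 9 = 3.

x ≡ 75 (mod 180).


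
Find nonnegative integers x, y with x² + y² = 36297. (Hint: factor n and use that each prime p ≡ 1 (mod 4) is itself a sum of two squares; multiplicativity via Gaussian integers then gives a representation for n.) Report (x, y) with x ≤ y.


Step 1: Factor n = 36297 = 3^2 · 37 · 109.
Step 2: Check the mod-4 condition on each prime factor: 3 ≡ 3 (mod 4), exponent 2 (must be even); 37 ≡ 1 (mod 4), exponent 1; 109 ≡ 1 (mod 4), exponent 1.
All primes ≡ 3 (mod 4) appear to even exponent (or don't appear), so by the two-squares theorem n IS expressible as a sum of two squares.
Step 3: Build a representation. Group n = k² · m with k = 3 and m = 37 · 109 = 4033 (a product of primes ≡ 1 (mod 4)); a representation of m scales to one of n via (k·x)² + (k·y)² = k²(x² + y²). Each prime p ≡ 1 (mod 4) is itself a sum of two squares; find a² by testing p − a² for a perfect square:
  37: 37 − 1² = 36 = 6² ⇒ 37 = 1² + 6².
  109: 109 − 1² = 108, 109 − 2² = 105, 109 − 3² = 100 = 10² ⇒ 109 = 3² + 10².
  Combine using the Brahmagupta–Fibonacci identity (a² + b²)(c² + d²) = (ac − bd)² + (ad + bc)² = (ac + bd)² + (ad − bc)²:
  37 · 109 = 4033: from (1² + 6²)(3² + 10²), take (1·3 − 6·10, 1·10 + 6·3) = (3 − 60, 10 + 18) = (-57, 28); dropping signs (only squares matter) gives (57, 28); check 57² + 28² = 3249 + 784 = 4033 ✓.
  Scale by k = 3: (3·57, 3·28) = (171, 84).
Step 4: Order so x ≤ y and verify: 84² + 171² = 7056 + 29241 = 36297 = n. ✓

n = 36297 = 84² + 171² (one valid representation with x ≤ y).
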